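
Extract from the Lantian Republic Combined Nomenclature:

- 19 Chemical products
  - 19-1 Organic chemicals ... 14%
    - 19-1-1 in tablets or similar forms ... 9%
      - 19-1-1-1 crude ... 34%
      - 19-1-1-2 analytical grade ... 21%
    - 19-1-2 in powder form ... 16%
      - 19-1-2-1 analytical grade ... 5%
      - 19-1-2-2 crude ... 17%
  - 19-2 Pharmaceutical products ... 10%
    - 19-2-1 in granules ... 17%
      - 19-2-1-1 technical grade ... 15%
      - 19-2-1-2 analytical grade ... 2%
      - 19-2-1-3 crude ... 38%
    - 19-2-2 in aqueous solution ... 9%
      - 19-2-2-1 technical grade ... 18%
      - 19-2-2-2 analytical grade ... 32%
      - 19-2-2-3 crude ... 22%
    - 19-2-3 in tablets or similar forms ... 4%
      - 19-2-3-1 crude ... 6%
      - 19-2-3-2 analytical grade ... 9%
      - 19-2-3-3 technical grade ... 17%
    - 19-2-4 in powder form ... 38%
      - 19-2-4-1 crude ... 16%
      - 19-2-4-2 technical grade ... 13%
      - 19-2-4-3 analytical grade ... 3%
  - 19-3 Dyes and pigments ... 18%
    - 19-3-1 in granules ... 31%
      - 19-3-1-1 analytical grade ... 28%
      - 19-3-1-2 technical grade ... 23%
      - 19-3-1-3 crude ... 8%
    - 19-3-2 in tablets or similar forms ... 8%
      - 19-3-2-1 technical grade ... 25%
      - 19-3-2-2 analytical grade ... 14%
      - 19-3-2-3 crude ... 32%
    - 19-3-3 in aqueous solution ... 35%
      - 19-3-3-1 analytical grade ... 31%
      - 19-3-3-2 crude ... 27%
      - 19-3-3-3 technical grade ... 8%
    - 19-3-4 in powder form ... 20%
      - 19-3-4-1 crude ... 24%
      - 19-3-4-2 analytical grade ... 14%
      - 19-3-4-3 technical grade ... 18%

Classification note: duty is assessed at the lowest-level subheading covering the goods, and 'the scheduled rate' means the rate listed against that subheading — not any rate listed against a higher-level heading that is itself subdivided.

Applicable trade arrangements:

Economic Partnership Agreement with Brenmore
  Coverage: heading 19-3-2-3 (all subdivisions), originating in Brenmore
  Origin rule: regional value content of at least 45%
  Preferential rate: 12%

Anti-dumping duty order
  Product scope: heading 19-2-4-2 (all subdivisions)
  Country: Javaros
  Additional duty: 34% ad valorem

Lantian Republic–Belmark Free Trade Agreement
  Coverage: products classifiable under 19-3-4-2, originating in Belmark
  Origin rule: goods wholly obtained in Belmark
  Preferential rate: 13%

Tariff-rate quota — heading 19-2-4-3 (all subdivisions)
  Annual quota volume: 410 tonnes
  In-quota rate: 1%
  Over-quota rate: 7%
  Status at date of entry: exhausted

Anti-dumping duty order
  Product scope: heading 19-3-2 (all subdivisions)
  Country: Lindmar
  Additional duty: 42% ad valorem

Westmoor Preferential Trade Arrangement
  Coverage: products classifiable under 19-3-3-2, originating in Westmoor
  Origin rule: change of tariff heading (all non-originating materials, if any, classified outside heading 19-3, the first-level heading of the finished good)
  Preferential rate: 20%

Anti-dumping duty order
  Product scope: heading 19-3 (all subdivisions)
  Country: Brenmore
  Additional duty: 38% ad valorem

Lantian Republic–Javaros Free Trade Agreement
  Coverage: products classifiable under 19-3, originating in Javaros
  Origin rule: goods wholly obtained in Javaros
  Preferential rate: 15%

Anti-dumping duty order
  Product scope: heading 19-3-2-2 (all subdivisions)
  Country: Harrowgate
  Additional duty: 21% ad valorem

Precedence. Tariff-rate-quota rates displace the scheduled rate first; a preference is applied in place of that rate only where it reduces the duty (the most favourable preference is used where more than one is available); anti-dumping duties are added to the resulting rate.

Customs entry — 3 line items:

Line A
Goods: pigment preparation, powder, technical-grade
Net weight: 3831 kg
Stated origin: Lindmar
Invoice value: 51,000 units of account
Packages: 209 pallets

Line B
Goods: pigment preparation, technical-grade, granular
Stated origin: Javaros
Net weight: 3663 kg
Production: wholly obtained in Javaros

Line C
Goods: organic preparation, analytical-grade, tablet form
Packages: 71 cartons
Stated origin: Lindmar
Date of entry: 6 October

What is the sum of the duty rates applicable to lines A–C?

54%

Line A: pigment → 19-3; powder → 19-3-4; technical-grade → 19-3-4-3. Scheduled 18%. No special measure applies. → 18%.
Line B: pigment → 19-3; granular → 19-3-1; technical-grade → 19-3-1-2. Scheduled 23%. Javaros agreement on 19-3: wholly obtained → 15% available; preferential 15%. → 15%.
Line C: organic → 19-1; tablet form → 19-1-1; analytical-grade → 19-1-1-2. Scheduled 21%. No special measure applies. → 21%.
Sum: 18% + 15% + 21% = 54%.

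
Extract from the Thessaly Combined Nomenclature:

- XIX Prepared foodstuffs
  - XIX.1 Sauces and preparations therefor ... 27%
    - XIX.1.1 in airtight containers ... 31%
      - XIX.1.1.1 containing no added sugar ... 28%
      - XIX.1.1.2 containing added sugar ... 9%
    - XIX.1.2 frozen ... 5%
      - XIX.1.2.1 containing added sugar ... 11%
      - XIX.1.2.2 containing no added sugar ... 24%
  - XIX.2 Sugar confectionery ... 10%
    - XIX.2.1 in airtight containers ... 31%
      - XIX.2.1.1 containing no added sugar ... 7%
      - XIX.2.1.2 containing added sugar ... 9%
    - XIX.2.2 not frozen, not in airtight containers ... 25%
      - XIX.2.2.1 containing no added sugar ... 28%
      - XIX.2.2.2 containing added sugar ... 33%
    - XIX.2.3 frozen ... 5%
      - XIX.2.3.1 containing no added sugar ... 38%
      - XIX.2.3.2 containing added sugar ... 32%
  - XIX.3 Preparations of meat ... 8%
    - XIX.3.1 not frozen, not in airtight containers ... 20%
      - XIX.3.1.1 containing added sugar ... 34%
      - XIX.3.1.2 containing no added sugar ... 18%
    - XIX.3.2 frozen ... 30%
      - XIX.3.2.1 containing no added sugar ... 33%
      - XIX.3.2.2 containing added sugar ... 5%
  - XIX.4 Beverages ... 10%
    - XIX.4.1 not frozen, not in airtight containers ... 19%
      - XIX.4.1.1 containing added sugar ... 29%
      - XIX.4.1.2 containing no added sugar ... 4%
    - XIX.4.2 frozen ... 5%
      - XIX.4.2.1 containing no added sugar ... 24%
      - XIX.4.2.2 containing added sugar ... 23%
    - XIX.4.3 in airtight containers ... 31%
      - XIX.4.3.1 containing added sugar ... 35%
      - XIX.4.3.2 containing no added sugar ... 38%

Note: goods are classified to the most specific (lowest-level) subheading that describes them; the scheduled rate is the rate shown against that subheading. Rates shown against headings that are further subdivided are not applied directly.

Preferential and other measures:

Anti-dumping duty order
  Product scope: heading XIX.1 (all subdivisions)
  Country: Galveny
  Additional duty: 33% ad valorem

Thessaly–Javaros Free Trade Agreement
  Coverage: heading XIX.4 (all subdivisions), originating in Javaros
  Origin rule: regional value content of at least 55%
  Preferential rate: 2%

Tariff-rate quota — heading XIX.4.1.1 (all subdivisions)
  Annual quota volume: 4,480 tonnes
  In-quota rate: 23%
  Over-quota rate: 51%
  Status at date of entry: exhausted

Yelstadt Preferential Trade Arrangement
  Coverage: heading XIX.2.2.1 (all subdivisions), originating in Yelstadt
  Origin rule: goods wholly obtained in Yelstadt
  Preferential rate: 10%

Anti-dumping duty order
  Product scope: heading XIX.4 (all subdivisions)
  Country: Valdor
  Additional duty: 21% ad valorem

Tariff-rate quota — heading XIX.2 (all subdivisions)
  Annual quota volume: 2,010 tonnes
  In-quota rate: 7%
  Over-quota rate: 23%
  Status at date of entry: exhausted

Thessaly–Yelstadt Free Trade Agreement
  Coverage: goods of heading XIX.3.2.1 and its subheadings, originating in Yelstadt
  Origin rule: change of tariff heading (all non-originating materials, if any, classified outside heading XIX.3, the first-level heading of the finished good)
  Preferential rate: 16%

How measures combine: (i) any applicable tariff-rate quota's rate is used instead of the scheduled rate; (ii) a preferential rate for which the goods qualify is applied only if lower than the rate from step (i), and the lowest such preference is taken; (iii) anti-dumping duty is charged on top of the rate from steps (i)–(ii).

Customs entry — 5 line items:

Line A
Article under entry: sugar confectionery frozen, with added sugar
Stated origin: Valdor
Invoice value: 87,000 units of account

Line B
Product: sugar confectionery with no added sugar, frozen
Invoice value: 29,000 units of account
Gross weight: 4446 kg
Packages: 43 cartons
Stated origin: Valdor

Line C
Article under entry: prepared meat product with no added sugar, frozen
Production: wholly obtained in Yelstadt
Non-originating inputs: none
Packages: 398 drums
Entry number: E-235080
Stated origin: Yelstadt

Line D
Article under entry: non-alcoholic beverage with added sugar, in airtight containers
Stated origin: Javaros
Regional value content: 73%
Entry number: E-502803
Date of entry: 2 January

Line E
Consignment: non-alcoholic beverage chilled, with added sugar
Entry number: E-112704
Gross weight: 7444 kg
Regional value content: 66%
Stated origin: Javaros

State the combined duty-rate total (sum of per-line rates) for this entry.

66%

Line A: sugar confectionery → XIX.2; frozen → XIX.2.3; with added sugar → XIX.2.3.2. Scheduled 32%. quota on XIX.2 exhausted → over-quota 23%. → 23%.
Line B: sugar confectionery → XIX.2; frozen → XIX.2.3; with no added sugar → XIX.2.3.1. Scheduled 38%. quota on XIX.2 exhausted → over-quota 23%. → 23%.
Line C: prepared meat product → XIX.3; frozen → XIX.3.2; with no added sugar → XIX.3.2.1. Scheduled 33%. Yelstadt agreement on XIX.2.2.1: XIX.3.2.1 not covered; Yelstadt agreement on XIX.3.2.1: CTH met → 16% available; preferential 16%. → 16%.
Line D: non-alcoholic beverage → XIX.4; in airtight containers → XIX.4.3; with added sugar → XIX.4.3.1. Scheduled 35%. Javaros agreement on XIX.4: RVC ≥ 55% → 2% available; preferential 2%. → 2%.
Line E: non-alcoholic beverage → XIX.4; chilled → XIX.4.1; with added sugar → XIX.4.1.1. Scheduled 29%. quota on XIX.4.1.1 exhausted → over-quota 51%; Javaros agreement on XIX.4: RVC ≥ 55% → 2% available; preferential 2%. → 2%.
Sum: 23% + 23% + 16% + 2% + 2% = 66%.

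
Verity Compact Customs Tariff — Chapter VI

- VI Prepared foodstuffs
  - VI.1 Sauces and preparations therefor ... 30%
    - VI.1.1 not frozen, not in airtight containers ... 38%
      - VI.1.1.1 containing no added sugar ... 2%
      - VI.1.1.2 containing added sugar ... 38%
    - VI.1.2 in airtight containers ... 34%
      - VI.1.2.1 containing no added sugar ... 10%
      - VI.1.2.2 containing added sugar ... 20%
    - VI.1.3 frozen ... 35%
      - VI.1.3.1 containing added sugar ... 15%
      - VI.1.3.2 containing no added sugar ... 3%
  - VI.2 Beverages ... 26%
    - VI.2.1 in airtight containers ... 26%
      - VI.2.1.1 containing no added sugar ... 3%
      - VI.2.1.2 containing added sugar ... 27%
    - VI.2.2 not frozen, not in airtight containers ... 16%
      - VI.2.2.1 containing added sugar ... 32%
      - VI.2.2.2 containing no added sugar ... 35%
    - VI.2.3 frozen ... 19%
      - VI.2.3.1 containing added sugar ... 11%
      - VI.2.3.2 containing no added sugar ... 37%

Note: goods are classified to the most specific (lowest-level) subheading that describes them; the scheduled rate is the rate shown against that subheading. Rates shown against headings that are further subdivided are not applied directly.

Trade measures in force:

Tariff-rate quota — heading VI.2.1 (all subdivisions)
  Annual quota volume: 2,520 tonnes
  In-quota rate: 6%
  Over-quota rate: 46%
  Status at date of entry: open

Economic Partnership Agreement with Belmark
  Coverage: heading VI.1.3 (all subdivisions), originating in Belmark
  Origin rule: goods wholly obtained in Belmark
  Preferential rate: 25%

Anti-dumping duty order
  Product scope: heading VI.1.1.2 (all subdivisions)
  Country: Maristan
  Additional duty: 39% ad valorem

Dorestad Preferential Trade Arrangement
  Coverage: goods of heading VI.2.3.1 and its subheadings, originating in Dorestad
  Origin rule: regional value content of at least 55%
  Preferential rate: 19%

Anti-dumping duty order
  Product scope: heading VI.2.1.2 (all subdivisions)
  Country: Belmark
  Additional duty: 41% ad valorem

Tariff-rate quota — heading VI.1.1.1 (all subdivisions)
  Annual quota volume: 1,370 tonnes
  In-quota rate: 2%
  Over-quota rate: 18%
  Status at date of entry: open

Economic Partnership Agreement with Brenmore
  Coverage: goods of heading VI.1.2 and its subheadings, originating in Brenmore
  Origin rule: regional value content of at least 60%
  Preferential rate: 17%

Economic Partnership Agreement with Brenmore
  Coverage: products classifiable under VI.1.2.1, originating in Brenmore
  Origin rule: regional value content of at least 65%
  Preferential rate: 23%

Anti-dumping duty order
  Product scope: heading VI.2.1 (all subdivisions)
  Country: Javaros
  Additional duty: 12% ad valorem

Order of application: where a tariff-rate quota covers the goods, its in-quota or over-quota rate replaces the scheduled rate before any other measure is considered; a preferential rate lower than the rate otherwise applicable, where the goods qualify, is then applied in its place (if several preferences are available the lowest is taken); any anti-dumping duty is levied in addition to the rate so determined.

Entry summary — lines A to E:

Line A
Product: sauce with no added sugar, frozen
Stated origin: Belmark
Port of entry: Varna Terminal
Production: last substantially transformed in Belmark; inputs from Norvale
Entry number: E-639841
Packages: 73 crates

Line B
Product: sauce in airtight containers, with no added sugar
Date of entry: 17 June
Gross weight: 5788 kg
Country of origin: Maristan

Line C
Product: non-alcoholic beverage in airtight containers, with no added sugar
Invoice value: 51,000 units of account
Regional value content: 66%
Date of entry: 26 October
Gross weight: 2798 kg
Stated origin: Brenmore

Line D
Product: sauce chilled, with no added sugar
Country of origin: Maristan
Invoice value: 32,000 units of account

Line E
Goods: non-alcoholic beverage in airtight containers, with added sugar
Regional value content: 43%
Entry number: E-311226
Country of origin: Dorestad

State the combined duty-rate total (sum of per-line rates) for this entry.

Line A: sauce → VI.1; frozen → VI.1.3; with no added sugar → VI.1.3.2. Scheduled 3%. Belmark agreement on VI.1.3: not wholly obtained. → 3%.
Line B: sauce → VI.1; in airtight containers → VI.1.2; with no added sugar → VI.1.2.1. Scheduled 10%. No special measure applies. → 10%.
Line C: non-alcoholic beverage → VI.2; in airtight containers → VI.2.1; with no added sugar → VI.2.1.1. Scheduled 3%. quota on VI.2.1 open → in-quota 6%; Brenmore agreement on VI.1.2: VI.2.1.1 not covered; Brenmore agreement on VI.1.2.1: VI.2.1.1 not covered. → 6%.
Line D: sauce → VI.1; chilled → VI.1.1; with no added sugar → VI.1.1.1. Scheduled 2%. quota on VI.1.1.1 open → in-quota 2%. → 2%.
Line E: non-alcoholic beverage → VI.2; in airtight containers → VI.2.1; with added sugar → VI.2.1.2. Scheduled 27%. quota on VI.2.1 open → in-quota 6%; Dorestad agreement on VI.2.3.1: VI.2.1.2 not covered. → 6%.
Sum: 3% + 10% + 6% + 2% + 6% = 27%.

27%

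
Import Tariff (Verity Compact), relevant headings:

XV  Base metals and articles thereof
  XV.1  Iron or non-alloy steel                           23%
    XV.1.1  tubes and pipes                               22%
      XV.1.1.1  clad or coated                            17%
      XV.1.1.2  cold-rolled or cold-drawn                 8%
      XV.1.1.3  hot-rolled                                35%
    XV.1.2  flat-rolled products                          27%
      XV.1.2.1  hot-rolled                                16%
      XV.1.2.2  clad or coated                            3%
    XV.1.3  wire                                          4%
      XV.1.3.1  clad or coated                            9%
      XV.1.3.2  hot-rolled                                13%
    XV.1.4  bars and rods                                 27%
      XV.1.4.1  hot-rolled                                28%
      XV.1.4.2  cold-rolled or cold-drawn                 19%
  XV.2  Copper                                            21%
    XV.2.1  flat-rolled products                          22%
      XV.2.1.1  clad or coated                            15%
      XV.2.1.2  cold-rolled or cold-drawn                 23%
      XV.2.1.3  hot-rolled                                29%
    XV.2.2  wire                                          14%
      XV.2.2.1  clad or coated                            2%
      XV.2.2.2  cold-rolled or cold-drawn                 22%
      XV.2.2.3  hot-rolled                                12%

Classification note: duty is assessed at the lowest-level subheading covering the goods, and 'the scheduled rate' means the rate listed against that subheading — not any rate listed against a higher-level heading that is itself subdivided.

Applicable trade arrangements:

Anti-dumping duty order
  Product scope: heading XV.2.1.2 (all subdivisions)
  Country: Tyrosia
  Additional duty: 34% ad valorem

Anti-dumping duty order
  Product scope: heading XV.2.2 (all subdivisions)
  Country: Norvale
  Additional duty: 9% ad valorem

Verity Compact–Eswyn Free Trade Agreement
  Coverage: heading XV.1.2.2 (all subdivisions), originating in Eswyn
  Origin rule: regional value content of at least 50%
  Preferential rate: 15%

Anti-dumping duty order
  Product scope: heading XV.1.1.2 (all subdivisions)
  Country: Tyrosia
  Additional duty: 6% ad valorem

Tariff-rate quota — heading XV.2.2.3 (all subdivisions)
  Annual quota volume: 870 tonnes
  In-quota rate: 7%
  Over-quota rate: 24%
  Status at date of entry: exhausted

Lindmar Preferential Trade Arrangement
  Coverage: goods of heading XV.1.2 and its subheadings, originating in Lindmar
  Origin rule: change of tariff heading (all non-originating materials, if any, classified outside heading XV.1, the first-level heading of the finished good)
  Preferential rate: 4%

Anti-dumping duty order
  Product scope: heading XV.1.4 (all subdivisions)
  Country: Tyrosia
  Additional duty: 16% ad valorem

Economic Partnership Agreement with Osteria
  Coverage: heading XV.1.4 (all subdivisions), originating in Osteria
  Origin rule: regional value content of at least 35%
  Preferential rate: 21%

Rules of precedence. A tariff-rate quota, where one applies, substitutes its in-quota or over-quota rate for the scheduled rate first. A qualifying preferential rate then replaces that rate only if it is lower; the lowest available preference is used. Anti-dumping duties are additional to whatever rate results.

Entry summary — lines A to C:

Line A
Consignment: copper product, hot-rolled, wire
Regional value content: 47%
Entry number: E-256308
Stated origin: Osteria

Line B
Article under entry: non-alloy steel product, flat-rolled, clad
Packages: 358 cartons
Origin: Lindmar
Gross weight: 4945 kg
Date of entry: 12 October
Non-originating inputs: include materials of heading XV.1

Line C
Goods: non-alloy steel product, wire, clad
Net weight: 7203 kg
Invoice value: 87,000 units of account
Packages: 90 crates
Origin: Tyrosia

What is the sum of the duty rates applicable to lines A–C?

Line A: copper → XV.2; wire → XV.2.2; hot-rolled → XV.2.2.3. Scheduled 12%. quota on XV.2.2.3 exhausted → over-quota 24%; Osteria agreement on XV.1.4: XV.2.2.3 not covered. → 24%.
Line B: non-alloy steel → XV.1; flat-rolled → XV.1.2; clad → XV.1.2.2. Scheduled 3%. Lindmar agreement on XV.1.2: CTH not met. → 3%.
Line C: non-alloy steel → XV.1; wire → XV.1.3; clad → XV.1.3.1. Scheduled 9%. No special measure applies. → 9%.
Sum: 24% + 3% + 9% = 36%.

36%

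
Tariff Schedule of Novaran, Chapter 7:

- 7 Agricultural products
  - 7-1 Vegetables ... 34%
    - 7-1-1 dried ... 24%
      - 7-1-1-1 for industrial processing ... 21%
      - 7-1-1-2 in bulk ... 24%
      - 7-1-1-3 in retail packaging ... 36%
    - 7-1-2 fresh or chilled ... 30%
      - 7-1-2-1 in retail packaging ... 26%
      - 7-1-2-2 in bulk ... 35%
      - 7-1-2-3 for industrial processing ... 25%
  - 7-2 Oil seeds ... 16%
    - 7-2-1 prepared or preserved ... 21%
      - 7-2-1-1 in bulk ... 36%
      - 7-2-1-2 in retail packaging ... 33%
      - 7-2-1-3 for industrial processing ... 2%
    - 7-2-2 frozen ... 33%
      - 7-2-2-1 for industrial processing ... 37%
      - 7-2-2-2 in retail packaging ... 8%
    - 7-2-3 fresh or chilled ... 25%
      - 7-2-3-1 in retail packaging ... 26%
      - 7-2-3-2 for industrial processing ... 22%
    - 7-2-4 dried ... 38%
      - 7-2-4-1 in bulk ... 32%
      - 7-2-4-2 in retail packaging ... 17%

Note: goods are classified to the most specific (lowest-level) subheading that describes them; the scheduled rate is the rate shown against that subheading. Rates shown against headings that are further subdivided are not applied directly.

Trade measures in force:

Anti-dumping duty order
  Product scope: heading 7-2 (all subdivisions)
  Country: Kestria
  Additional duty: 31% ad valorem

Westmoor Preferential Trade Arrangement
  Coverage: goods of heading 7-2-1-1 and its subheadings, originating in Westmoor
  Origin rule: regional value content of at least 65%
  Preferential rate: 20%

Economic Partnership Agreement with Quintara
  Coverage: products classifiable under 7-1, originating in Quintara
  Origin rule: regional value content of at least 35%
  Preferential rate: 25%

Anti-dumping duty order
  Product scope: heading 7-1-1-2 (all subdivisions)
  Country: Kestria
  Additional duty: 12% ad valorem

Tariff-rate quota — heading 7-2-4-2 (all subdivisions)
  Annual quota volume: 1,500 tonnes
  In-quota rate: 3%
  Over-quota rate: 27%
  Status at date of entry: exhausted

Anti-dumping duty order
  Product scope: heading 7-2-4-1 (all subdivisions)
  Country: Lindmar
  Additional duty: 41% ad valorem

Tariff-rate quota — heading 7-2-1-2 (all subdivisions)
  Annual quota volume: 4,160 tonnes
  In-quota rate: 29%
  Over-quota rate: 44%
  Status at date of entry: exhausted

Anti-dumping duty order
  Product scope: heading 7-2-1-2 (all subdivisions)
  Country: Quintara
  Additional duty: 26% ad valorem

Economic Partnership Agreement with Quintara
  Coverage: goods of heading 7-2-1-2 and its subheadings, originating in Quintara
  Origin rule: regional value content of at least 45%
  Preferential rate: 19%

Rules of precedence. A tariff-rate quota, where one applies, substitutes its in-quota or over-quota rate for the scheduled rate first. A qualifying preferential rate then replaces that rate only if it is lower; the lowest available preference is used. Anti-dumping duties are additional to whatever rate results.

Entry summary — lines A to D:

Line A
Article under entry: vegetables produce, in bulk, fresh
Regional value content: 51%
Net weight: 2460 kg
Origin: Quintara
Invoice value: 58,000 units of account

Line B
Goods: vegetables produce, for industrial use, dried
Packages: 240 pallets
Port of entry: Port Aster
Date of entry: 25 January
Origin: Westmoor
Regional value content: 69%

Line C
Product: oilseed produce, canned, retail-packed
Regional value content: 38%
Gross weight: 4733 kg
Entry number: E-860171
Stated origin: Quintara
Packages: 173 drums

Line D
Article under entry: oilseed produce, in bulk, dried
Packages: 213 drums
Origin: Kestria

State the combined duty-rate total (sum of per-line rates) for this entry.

179%

Line A: vegetables → 7-1; fresh → 7-1-2; in bulk → 7-1-2-2. Scheduled 35%. Quintara agreement on 7-1: RVC ≥ 35% → 25% available; Quintara agreement on 7-2-1-2: 7-1-2-2 not covered; preferential 25%. → 25%.
Line B: vegetables → 7-1; dried → 7-1-1; for industrial use → 7-1-1-1. Scheduled 21%. Westmoor agreement on 7-2-1-1: 7-1-1-1 not covered. → 21%.
Line C: oilseed → 7-2; canned → 7-2-1; retail-packed → 7-2-1-2. Scheduled 33%. quota on 7-2-1-2 exhausted → over-quota 44%; Quintara agreement on 7-1: 7-2-1-2 not covered; Quintara agreement on 7-2-1-2: RVC < 45%; anti-dumping (Quintara, 7-2-1-2): +26%; total 44% + 26% = 70%. → 70%.
Line D: oilseed → 7-2; dried → 7-2-4; in bulk → 7-2-4-1. Scheduled 32%. anti-dumping (Kestria, 7-2): +31%; total 32% + 31% = 63%. → 63%.
Sum: 25% + 21% + 70% + 63% = 179%.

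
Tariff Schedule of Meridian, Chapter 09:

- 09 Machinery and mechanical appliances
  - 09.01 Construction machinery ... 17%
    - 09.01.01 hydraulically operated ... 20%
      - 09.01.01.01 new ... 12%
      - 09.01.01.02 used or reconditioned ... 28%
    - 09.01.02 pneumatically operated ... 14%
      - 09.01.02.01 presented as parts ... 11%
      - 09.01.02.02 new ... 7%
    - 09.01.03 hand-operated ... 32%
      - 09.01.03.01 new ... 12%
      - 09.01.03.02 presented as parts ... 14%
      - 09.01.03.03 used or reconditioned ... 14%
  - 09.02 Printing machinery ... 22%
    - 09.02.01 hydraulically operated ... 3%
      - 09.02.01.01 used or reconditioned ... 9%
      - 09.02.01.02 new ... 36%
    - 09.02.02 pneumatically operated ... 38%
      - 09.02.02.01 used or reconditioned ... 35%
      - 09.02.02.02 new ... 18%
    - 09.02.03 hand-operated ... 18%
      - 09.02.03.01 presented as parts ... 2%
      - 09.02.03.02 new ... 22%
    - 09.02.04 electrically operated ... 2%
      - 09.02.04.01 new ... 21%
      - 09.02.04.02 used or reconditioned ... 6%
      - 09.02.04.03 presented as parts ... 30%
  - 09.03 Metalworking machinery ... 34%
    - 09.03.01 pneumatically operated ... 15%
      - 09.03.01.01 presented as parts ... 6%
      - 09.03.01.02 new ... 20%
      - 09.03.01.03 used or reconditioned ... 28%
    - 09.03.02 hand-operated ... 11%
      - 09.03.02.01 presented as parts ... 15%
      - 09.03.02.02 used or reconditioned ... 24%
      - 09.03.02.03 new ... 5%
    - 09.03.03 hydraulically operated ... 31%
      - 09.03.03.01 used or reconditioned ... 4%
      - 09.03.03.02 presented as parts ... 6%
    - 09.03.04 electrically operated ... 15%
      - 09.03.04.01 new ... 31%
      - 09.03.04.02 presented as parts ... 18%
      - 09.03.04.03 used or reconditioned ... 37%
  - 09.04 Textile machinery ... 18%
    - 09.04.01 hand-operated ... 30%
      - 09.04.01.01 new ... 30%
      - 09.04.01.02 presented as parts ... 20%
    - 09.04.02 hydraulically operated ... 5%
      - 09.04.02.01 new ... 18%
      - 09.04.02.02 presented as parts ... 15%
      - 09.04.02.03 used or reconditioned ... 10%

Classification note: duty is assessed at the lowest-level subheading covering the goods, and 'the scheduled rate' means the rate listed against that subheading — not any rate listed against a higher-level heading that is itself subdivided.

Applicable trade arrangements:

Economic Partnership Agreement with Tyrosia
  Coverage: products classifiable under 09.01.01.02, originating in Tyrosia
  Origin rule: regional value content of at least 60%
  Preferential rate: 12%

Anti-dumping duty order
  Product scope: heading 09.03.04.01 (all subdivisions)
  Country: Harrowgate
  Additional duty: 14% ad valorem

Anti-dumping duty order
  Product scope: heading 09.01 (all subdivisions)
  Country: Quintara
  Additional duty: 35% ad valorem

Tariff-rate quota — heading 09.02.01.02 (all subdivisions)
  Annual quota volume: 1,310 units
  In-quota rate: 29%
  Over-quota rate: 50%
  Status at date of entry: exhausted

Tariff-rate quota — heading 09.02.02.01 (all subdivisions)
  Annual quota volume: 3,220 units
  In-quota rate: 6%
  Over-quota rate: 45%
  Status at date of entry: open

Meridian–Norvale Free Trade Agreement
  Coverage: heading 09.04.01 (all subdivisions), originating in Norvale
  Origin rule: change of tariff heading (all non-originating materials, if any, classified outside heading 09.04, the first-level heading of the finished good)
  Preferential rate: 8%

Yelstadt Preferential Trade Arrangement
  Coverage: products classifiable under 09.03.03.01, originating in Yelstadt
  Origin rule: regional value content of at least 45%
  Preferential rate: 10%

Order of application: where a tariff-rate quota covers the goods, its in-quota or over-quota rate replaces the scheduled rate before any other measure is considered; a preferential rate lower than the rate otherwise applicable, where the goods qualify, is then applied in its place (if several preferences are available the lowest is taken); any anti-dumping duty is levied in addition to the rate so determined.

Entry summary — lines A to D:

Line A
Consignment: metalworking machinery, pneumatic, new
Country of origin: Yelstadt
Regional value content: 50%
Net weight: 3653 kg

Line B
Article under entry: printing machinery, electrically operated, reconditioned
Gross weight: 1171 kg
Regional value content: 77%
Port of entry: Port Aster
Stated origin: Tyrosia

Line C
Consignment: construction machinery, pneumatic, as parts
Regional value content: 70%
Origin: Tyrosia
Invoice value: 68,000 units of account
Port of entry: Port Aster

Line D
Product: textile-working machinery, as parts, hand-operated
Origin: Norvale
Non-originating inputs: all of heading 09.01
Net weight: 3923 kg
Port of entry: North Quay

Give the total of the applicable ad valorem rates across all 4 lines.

45%

Line A: metalworking → 09.03; pneumatic → 09.03.01; new → 09.03.01.02. Scheduled 20%. Yelstadt agreement on 09.03.03.01: 09.03.01.02 not covered. → 20%.
Line B: printing → 09.02; electrically operated → 09.02.04; reconditioned → 09.02.04.02. Scheduled 6%. Tyrosia agreement on 09.01.01.02: 09.02.04.02 not covered. → 6%.
Line C: construction → 09.01; pneumatic → 09.01.02; as parts → 09.01.02.01. Scheduled 11%. Tyrosia agreement on 09.01.01.02: 09.01.02.01 not covered. → 11%.
Line D: textile-working → 09.04; hand-operated → 09.04.01; as parts → 09.04.01.02. Scheduled 20%. Norvale agreement on 09.04.01: CTH met → 8% available; preferential 8%. → 8%.
Sum: 20% + 6% + 11% + 8% = 45%.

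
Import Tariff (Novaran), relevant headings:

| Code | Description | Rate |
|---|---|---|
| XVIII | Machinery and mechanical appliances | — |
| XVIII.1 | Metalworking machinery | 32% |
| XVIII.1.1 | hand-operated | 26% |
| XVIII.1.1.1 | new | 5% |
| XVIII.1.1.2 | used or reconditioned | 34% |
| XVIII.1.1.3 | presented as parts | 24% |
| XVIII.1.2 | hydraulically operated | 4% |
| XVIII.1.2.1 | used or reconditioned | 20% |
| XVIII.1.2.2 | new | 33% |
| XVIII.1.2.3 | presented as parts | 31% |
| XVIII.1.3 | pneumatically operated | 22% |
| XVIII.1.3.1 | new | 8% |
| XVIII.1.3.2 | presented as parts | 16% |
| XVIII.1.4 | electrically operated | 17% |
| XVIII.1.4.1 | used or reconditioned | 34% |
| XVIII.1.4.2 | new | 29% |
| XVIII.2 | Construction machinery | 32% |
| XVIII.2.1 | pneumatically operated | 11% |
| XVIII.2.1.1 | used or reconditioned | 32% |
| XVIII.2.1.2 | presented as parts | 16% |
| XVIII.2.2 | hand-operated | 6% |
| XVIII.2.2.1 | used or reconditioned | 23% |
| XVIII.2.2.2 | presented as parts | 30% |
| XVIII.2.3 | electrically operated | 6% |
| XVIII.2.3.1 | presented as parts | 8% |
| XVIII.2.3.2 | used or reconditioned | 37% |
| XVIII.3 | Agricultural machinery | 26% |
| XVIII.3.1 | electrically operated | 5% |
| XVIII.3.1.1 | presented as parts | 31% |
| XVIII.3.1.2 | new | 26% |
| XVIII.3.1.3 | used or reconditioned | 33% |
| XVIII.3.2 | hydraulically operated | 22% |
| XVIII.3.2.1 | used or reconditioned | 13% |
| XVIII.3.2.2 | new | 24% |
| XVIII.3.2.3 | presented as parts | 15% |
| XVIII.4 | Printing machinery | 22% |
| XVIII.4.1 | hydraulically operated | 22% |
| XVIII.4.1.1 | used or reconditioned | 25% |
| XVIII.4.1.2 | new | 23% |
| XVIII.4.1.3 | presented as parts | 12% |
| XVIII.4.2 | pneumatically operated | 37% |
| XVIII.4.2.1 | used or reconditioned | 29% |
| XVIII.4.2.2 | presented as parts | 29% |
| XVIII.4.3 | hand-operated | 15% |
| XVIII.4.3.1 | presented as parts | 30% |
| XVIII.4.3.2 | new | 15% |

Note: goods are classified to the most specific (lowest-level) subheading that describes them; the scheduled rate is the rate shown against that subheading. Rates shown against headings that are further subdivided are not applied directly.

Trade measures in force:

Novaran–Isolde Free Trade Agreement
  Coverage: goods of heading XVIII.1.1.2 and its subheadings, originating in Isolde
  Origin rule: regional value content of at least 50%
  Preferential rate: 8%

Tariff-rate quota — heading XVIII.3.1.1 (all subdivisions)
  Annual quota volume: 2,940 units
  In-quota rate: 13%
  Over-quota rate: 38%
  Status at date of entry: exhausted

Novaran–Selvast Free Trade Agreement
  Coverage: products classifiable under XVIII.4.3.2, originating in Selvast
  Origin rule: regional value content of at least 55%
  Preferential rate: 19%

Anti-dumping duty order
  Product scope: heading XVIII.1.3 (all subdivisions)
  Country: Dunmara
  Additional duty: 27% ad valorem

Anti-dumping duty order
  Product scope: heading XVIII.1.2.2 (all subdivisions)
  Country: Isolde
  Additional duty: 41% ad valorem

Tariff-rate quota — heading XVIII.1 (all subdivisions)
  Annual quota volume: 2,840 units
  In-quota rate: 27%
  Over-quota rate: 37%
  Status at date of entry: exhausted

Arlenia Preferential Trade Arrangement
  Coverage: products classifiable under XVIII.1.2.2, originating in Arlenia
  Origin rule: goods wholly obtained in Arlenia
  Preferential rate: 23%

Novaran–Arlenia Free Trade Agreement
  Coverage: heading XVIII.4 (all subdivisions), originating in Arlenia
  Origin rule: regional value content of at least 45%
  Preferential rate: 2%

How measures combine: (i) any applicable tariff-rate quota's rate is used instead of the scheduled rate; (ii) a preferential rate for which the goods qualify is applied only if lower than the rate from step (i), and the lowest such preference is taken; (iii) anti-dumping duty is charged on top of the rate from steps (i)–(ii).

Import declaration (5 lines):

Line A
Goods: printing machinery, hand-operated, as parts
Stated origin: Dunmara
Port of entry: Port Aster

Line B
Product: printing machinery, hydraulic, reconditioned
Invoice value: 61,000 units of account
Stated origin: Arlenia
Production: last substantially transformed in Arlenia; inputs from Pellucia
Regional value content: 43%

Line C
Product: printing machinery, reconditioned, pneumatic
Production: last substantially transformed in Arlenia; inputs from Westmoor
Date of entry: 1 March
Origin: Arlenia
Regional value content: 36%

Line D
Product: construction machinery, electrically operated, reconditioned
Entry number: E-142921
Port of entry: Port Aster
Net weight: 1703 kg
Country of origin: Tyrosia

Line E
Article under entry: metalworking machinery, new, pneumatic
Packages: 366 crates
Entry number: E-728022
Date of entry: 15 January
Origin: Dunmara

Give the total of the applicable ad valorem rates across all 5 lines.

Line A: printing → XVIII.4; hand-operated → XVIII.4.3; as parts → XVIII.4.3.1. Scheduled 30%. No special measure applies. → 30%.
Line B: printing → XVIII.4; hydraulic → XVIII.4.1; reconditioned → XVIII.4.1.1. Scheduled 25%. Arlenia agreement on XVIII.1.2.2: XVIII.4.1.1 not covered; Arlenia agreement on XVIII.4: RVC < 45%. → 25%.
Line C: printing → XVIII.4; pneumatic → XVIII.4.2; reconditioned → XVIII.4.2.1. Scheduled 29%. Arlenia agreement on XVIII.1.2.2: XVIII.4.2.1 not covered; Arlenia agreement on XVIII.4: RVC < 45%. → 29%.
Line D: construction → XVIII.2; electrically operated → XVIII.2.3; reconditioned → XVIII.2.3.2. Scheduled 37%. No special measure applies. → 37%.
Line E: metalworking → XVIII.1; pneumatic → XVIII.1.3; new → XVIII.1.3.1. Scheduled 8%. quota on XVIII.1 exhausted → over-quota 37%; anti-dumping (Dunmara, XVIII.1.3): +27%; total 37% + 27% = 64%. → 64%.
Sum: 30% + 25% + 29% + 37% + 64% = 185%.

185%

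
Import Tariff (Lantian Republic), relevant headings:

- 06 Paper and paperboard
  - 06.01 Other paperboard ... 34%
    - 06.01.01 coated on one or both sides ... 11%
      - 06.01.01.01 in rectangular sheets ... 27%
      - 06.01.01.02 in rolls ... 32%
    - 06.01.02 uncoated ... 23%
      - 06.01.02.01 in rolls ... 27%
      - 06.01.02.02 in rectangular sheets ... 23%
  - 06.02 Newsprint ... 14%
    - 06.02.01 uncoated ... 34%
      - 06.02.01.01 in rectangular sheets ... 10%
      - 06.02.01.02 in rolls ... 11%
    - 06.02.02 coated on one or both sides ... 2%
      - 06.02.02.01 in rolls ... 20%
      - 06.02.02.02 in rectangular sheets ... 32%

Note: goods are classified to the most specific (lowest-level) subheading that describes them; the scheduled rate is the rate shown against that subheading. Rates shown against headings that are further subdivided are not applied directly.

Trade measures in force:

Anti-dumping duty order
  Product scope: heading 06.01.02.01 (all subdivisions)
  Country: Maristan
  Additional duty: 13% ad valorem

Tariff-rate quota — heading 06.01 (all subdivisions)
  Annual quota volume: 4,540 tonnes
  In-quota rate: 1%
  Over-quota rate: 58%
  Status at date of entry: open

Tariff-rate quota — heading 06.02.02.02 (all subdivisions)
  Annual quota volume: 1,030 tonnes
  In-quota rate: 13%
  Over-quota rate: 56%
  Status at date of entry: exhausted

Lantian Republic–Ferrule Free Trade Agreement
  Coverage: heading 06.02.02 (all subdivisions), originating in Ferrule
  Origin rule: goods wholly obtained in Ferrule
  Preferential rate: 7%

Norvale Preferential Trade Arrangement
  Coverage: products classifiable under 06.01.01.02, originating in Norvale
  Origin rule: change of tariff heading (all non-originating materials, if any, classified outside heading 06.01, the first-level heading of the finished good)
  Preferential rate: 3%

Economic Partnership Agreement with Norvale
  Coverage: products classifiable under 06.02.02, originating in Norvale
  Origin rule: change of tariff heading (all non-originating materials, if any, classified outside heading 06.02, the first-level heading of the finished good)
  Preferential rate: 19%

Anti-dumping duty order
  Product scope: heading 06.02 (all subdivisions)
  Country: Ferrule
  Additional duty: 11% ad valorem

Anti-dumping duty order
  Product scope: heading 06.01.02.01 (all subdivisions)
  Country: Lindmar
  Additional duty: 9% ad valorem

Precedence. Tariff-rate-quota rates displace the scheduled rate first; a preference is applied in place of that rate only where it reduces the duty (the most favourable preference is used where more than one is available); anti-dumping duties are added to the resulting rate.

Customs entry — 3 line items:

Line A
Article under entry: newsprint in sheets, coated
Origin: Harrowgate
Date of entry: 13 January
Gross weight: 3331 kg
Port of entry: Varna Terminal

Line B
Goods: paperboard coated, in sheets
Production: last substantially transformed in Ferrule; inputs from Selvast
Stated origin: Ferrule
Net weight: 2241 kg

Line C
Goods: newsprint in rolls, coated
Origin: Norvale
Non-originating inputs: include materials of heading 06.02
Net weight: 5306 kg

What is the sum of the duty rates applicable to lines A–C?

77%

Line A: newsprint → 06.02; coated → 06.02.02; in sheets → 06.02.02.02. Scheduled 32%. quota on 06.02.02.02 exhausted → over-quota 56%. → 56%.
Line B: paperboard → 06.01; coated → 06.01.01; in sheets → 06.01.01.01. Scheduled 27%. quota on 06.01 open → in-quota 1%; Ferrule agreement on 06.02.02: 06.01.01.01 not covered. → 1%.
Line C: newsprint → 06.02; coated → 06.02.02; in rolls → 06.02.02.01. Scheduled 20%. Norvale agreement on 06.01.01.02: 06.02.02.01 not covered; Norvale agreement on 06.02.02: CTH not met. → 20%.
Sum: 56% + 1% + 20% = 77%.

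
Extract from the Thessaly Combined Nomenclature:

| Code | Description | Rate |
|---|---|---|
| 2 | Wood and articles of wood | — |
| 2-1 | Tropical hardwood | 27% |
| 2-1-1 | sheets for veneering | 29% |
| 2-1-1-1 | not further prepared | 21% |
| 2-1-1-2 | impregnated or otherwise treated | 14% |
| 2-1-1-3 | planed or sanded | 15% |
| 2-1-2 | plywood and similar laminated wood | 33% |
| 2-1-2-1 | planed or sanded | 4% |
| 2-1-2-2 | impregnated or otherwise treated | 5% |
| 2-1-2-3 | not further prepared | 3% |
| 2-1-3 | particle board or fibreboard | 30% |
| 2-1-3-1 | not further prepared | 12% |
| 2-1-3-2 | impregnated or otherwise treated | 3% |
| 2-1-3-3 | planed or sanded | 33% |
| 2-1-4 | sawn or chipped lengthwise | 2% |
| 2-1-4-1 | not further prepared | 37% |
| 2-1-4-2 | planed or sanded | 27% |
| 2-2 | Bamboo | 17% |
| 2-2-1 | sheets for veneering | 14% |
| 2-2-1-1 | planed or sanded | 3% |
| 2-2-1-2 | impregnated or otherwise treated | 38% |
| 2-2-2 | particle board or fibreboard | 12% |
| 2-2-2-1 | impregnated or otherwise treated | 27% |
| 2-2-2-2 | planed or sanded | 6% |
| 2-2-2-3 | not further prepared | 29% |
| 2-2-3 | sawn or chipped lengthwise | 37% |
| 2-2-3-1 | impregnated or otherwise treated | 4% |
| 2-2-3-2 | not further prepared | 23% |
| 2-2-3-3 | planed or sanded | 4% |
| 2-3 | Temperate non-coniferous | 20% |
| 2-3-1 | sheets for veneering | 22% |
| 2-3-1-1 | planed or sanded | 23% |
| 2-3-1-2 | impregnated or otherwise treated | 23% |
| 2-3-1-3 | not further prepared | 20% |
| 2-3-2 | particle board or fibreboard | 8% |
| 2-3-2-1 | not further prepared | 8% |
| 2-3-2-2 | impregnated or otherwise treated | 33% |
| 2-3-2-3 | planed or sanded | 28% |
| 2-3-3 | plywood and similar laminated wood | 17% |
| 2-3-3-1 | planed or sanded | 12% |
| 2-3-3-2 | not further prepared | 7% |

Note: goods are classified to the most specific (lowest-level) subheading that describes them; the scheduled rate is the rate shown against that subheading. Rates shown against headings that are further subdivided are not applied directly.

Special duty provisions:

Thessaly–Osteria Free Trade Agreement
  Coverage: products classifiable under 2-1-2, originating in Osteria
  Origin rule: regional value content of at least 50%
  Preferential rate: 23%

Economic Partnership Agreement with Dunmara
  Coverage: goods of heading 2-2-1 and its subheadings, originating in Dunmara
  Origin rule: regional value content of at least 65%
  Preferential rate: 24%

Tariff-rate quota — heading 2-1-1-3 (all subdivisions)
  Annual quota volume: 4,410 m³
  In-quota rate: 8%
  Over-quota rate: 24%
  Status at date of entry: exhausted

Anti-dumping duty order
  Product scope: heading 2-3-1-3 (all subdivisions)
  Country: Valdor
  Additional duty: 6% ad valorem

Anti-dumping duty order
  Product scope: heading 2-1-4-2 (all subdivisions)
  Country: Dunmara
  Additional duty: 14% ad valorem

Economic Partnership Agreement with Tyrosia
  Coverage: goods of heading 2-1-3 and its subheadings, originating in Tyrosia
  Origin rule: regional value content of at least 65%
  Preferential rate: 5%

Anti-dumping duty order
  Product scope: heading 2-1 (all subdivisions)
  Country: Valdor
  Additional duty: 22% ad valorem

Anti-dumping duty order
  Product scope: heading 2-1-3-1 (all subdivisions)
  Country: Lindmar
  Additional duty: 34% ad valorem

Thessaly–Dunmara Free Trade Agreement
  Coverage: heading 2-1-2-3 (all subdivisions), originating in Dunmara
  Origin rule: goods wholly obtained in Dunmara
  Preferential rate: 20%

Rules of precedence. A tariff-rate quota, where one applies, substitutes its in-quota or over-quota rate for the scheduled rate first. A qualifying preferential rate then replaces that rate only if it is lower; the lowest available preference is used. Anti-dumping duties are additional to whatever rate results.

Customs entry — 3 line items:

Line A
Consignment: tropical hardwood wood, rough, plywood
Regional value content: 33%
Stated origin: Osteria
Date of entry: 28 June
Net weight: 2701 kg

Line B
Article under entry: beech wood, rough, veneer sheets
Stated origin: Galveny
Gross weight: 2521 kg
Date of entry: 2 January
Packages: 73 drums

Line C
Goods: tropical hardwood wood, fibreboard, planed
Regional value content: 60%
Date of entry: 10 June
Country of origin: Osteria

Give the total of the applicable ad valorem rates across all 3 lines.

56%

Line A: tropical hardwood → 2-1; plywood → 2-1-2; rough → 2-1-2-3. Scheduled 3%. Osteria agreement on 2-1-2: RVC < 50%. → 3%.
Line B: beech → 2-3; veneer sheets → 2-3-1; rough → 2-3-1-3. Scheduled 20%. No special measure applies. → 20%.
Line C: tropical hardwood → 2-1; fibreboard → 2-1-3; planed → 2-1-3-3. Scheduled 33%. Osteria agreement on 2-1-2: 2-1-3-3 not covered. → 33%.
Sum: 3% + 20% + 33% = 56%.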